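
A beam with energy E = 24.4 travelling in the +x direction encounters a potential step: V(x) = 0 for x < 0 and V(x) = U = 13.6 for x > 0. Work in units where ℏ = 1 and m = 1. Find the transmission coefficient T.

T = 0.960

The wavenumbers are k₁ = √(2mE)/ℏ = 6.986 on the left and k₂ = √(2m(E − U))/ℏ = 4.648 on the right.
Matching ψ and ψ′ at x = 0 gives r = (k₁ − k₂)/(k₁ + k₂), so R = r² = 0.04040 and T = 1 − R = 0.9596.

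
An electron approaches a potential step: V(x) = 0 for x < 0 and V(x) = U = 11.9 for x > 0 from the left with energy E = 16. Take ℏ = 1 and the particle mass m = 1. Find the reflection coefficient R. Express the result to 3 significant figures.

R = 0.107

The wavenumbers are k₁ = √(2mE)/ℏ = 5.657 on the left and k₂ = √(2m(E − U))/ℏ = 2.864 on the right.
Matching ψ and ψ′ at x = 0 gives r = (k₁ − k₂)/(k₁ + k₂), so R = r² = 0.1075 and T = 1 − R = 0.8925.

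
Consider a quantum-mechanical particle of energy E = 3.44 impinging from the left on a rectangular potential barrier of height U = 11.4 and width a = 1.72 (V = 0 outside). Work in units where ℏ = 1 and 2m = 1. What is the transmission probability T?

T = 0.000205

Since E < U the interior solution is evanescent with decay constant κ = √(2m(U − E))/ℏ = 2.821.
κa = 4.853, sinh(κa) = 64.04.
Matching ψ, ψ′ at both faces gives T = [1 + U² sinh²(κa) / (4E(U − E))]⁻¹ = 1/4867 = 0.000205.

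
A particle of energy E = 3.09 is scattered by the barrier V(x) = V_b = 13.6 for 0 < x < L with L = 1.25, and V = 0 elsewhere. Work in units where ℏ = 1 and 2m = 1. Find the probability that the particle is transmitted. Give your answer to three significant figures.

T = 0.000848

Since E < V_b the interior solution is evanescent with decay constant κ = √(2m(V_b − E))/ℏ = 3.242.
κL = 4.052, sinh(κL) = 28.76.
Matching ψ, ψ′ at both faces gives T = [1 + V_b² sinh²(κL) / (4E(V_b − E))]⁻¹ = 1/1179 = 0.000848.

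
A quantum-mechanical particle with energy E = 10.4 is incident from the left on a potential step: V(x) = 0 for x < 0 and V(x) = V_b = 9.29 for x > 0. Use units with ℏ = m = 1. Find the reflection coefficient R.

R = 0.258

The wavenumbers are k₁ = √(2mE)/ℏ = 4.561 on the left and k₂ = √(2m(E − V_b))/ℏ = 1.490 on the right.
Continuity of ψ and ψ′ at the step yields the reflection amplitude r = (k₁ − k₂)/(k₁ + k₂) = 0.5075; thus R = |r|² = 0.2576, T = 0.7424.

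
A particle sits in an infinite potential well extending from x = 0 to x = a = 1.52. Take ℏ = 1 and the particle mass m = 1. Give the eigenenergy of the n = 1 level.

The infinite-well eigenfunctions ψ_n = √(2/a) sin(nπx/a) vanish at both walls, giving E_n = n²π²ℏ²/(2ma²).
E_1 = 1² × π² / (2 × 1 × 1.52²) = 2.136.

E = 2.14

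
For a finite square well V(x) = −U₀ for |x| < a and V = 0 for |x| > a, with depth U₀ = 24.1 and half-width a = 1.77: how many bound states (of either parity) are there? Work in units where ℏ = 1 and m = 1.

N = 8

The dimensionless depth is z₀ = a√(2mU₀)/ℏ = 1.77 × √(48.20) = 12.29.
A new bound state (alternating even/odd) appears each time z₀ passes a multiple of π/2, so N = ⌊2z₀/π⌋ + 1 = ⌊7.823⌋ + 1 = 8.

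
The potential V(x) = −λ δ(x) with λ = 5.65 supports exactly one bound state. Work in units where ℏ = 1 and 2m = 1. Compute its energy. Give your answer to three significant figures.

For x ≠ 0 the bound state is ψ ∝ e^{−κ|x|}; integrating the TISE across the delta gives the cusp condition 2κ = 2mλ/ℏ², so κ = 2.825.
Then E = −ℏ²κ²/(2m) = −mλ²/(2ℏ²) = -7.981.

E = -7.98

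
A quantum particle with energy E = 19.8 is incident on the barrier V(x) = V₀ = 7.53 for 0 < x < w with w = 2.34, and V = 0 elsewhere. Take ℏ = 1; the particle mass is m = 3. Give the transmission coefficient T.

E > V₀: inside the barrier k₂ = √(2m(E − V₀))/ℏ = 8.580, k₂w = 20.08.
Matching at both interfaces gives T⁻¹ = 1 + V₀² sin²(k₂w) / [4E(E − V₀)] = 1.052, hence T = 0.951.

T = 0.951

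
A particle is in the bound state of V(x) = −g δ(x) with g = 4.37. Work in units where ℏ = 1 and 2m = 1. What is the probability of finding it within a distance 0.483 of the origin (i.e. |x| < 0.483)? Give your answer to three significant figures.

The normalised bound state is ψ = √κ e^{−κ|x|} with κ = mg/ℏ² = 2.185.
P(|x| < d) = ∫_{−d}^{d} κ e^{−2κ|x|} dx = 1 − e^{−2κd} = 1 − e^{−2.111} = 0.8788.

P = 0.879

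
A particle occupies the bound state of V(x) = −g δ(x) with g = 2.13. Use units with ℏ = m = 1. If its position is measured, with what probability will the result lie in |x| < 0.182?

P = 0.539

The normalised bound state is ψ = √κ e^{−κ|x|} with κ = mg/ℏ² = 2.130.
P(|x| < d) = ∫_{−d}^{d} κ e^{−2κ|x|} dx = 1 − e^{−2κd} = 1 − e^{−0.7753} = 0.5394.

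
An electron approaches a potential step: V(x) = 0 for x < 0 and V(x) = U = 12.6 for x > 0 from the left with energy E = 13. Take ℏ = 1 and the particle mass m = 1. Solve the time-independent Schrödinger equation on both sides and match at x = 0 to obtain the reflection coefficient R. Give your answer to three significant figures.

On each side the TISE gives plane waves with k = √(2m(E − V))/ℏ: k₁ = √(2·1·13) = 5.099, k₂ = √(2·1·0.4) = 0.8944.
Matching ψ and ψ′ at x = 0 gives r = (k₁ − k₂)/(k₁ + k₂), so R = r² = 0.4921 and T = 1 − R = 0.5079.

R = 0.492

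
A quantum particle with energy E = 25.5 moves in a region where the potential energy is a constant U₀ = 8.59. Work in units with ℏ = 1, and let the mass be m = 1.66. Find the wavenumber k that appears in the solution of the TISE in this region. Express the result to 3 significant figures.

k = 7.49

With E > U₀ the solution is oscillatory, ψ ∝ e^{±ikx} with k = √(2m(E − U₀))/ℏ.
k = √(2 × 1.66 × 16.91) = 7.493.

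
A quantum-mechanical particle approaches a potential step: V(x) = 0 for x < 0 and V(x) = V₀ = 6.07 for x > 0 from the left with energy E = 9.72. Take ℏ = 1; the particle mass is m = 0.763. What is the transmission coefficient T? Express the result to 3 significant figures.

T = 0.942

The wavenumbers are k₁ = √(2mE)/ℏ = 3.851 on the left and k₂ = √(2m(E − V₀))/ℏ = 2.360 on the right.
Matching ψ and ψ′ at x = 0 gives r = (k₁ − k₂)/(k₁ + k₂), so R = r² = 0.05764 and T = 1 − R = 0.9424.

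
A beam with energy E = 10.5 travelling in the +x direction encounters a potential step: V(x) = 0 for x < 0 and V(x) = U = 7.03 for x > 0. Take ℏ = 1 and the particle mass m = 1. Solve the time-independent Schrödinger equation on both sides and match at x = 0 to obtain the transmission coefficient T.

T = 0.927

On each side the TISE gives plane waves with k = √(2m(E − V))/ℏ: k₁ = √(2·1·10.5) = 4.583, k₂ = √(2·1·3.47) = 2.634.
Continuity of ψ and ψ′ at the step yields the reflection amplitude r = (k₁ − k₂)/(k₁ + k₂) = 0.2699; thus R = |r|² = 0.07287, T = 0.9271.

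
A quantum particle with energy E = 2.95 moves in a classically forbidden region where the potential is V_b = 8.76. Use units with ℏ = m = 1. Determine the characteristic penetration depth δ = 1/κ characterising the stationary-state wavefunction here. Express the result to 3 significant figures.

Since E < V_b the TISE in this region is ψ'' = κ²ψ with κ = √(2m(V_b − E))/ℏ.
κ = √(2 × 1 × 5.81) = 3.409. The penetration depth is δ = 1/κ = 0.293.

δ = 0.293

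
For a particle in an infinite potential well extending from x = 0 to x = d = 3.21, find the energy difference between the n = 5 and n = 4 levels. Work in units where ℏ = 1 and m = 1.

ΔE = 4.31

E_n = n²π²ℏ²/(2md²), so ΔE = (5² − 4²) π²ℏ²/(2md²).
ΔE = 9 × π² / (2 × 1 × 3.21²) = 4.310.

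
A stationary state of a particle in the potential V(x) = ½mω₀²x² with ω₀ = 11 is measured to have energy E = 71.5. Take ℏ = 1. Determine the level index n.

n = 6

E_n = ℏω₀(n + ½) ⇒ n = E/(ℏω₀) − ½ = 71.5/11 − 0.5 = 6.000 → n = 6.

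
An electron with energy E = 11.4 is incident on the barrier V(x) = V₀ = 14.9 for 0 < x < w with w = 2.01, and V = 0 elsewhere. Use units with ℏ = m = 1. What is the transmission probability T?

T = 0.0000691

Since E < V₀ the interior solution is evanescent with decay constant κ = √(2m(V₀ − E))/ℏ = 2.646.
κw = 5.318, sinh(κw) = 102.0.
The exact tunnelling result is T⁻¹ = 1 + V₀² sinh²(κw) / [4E(V₀ − E)] = 14470, so T = 0.0000691.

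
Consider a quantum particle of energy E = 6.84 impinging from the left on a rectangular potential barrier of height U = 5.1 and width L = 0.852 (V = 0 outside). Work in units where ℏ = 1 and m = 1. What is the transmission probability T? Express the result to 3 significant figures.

E > U: inside the barrier k₂ = √(2m(E − U))/ℏ = 1.865, k₂L = 1.589.
T = [1 + U² sin²(k₂L) / (4E(E − U))]⁻¹ = 1/1.546 = 0.647.

T = 0.647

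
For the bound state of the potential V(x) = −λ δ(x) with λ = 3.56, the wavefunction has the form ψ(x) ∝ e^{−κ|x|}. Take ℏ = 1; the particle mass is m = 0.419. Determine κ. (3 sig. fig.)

κ = 1.49

Integrate −(ℏ²/2m)ψ'' − λδ(x)ψ = Eψ from −ε to +ε: the ψ'' term gives ψ'(0⁺) − ψ'(0⁻) and the δ term gives −(2mλ/ℏ²)ψ(0).
With ψ ∝ e^{−κ|x|} this yields −2κ = −2mλ/ℏ², so κ = mλ/ℏ² = 1.492.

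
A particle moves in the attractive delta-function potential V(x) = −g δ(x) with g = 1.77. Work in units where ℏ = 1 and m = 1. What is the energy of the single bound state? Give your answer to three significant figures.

The bound state is ψ(x) = √κ e^{−κ|x|}. The derivative jump ψ'(0⁺) − ψ'(0⁻) = −(2mg/ℏ²)ψ(0) fixes κ = mg/ℏ² = 1.770.
Then E = −ℏ²κ²/(2m) = −mg²/(2ℏ²) = -1.566.

E = -1.57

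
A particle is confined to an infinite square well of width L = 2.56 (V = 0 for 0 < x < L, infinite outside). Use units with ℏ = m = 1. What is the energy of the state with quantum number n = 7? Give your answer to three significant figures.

E = 36.9

The infinite-well eigenfunctions ψ_n = √(2/L) sin(nπx/L) vanish at both walls, giving E_n = n²π²ℏ²/(2mL²).
E_7 = 7² × π² / (2 × 1 × 2.56²) = 36.90.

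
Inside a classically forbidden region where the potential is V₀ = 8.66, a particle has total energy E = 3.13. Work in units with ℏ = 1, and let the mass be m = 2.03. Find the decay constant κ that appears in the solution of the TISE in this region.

κ = 4.74

Since E < V₀ the TISE in this region is ψ'' = κ²ψ with κ = √(2m(V₀ − E))/ℏ.
κ = √(2 × 2.03 × 5.53) = 4.738.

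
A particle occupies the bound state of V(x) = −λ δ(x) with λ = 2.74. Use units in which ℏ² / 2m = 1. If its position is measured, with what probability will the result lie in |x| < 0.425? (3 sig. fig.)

The normalised bound state is ψ = √κ e^{−κ|x|} with κ = mλ/ℏ² = 1.370.
P(|x| < d) = ∫_{−d}^{d} κ e^{−2κ|x|} dx = 1 − e^{−2κd} = 1 − e^{−1.165} = 0.6879.

P = 0.688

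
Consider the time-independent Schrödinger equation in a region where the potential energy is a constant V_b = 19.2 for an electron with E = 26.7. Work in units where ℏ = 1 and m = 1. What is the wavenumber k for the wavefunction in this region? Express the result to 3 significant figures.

k = 3.87

With E > V_b the solution is oscillatory, ψ ∝ e^{±ikx} with k = √(2m(E − V_b))/ℏ.
k = √(2 × 1 × 7.5) = 3.873.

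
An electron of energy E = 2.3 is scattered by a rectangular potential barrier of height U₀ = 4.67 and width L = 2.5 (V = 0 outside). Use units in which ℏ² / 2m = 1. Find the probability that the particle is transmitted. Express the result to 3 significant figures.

T = 0.00181

Since E < U₀ the interior solution is evanescent with decay constant κ = √(2m(U₀ − E))/ℏ = 1.539.
κL = 3.849, sinh(κL) = 23.46.
Matching ψ, ψ′ at both faces gives T = [1 + U₀² sinh²(κL) / (4E(U₀ − E))]⁻¹ = 1/551.3 = 0.00181.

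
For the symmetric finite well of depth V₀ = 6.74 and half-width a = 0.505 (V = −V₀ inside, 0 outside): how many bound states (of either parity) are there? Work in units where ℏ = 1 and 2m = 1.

The dimensionless depth is z₀ = a√(2mV₀)/ℏ = 0.505 × √(6.740) = 1.311.
The even/odd transcendental equations gain one root per π/2 in z₀, giving N = 1 + ⌊2z₀/π⌋ = 1 + ⌊0.8346⌋ = 1.

N = 1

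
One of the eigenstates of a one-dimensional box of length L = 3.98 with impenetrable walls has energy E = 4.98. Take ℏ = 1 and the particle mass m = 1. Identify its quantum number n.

n = 4

From E_n = n²π²ℏ²/(2mL²) invert to n = √(2mL²E)/(πℏ).
n = (3.98/π) × √(2 × 1 × 4.98) = 3.998 → n = 4.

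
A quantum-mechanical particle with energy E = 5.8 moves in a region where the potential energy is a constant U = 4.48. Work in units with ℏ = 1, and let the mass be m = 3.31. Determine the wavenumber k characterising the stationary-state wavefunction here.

With E > U the solution is oscillatory, ψ ∝ e^{±ikx} with k = √(2m(E − U))/ℏ.
k = √(2 × 3.31 × 1.32) = 2.956.

k = 2.96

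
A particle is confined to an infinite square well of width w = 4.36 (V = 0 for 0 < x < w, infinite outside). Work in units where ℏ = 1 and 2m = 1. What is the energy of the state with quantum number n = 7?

E = 25.4

Requiring ψ(0) = ψ(w) = 0 quantises k = nπ/w, hence E_n = ℏ²k²/2m = n²π²ℏ²/(2mw²).
E_7 = 7² × π² / (2 × 0.5 × 4.36²) = 25.44.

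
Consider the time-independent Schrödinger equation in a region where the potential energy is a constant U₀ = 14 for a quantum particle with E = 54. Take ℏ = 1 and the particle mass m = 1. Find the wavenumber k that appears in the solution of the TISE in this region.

With E > U₀ the solution is oscillatory, ψ ∝ e^{±ikx} with k = √(2m(E − U₀))/ℏ.
k = √(2 × 1 × 40) = 8.944.

k = 8.94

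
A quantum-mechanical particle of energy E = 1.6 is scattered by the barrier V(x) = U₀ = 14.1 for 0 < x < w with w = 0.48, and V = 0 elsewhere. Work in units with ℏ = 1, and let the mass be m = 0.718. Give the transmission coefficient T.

E < U₀: inside the barrier ψ ∝ e^{±κx} with κ = √(2m(U₀ − E))/ℏ = 4.237.
κw = 2.034, sinh(κw) = 3.755.
Matching ψ, ψ′ at both faces gives T = [1 + U₀² sinh²(κw) / (4E(U₀ − E))]⁻¹ = 1/36.05 = 0.0277.

T = 0.0277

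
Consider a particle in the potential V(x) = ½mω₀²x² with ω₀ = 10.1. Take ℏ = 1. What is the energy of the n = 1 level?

Using E_n = (n + ½)ℏω₀: E_1 = 1.5 × 10.1 = 15.15.

E = 15.2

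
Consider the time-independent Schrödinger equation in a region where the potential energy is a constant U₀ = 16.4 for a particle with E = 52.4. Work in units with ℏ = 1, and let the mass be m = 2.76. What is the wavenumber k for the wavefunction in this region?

k = 14.1

With E > U₀ the solution is oscillatory, ψ ∝ e^{±ikx} with k = √(2m(E − U₀))/ℏ.
k = √(2 × 2.76 × 36) = 14.10.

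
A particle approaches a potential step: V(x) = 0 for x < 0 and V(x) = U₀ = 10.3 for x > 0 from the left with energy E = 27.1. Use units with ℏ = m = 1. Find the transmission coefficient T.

The wavenumbers are k₁ = √(2mE)/ℏ = 7.362 on the left and k₂ = √(2m(E − U₀))/ℏ = 5.797 on the right.
Matching ψ and ψ′ at x = 0 gives r = (k₁ − k₂)/(k₁ + k₂), so R = r² = 0.01415 and T = 1 − R = 0.9858.

T = 0.986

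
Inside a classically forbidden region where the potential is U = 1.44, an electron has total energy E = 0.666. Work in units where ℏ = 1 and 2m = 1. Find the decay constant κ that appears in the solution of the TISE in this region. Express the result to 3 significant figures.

κ = 0.880

Since E < U the TISE in this region is ψ'' = κ²ψ with κ = √(2m(U − E))/ℏ.
κ = √(2 × 0.5 × 0.774) = 0.8798.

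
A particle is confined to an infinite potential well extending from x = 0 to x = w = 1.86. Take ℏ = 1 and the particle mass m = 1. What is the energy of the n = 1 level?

E = 1.43

Requiring ψ(0) = ψ(w) = 0 quantises k = nπ/w, hence E_n = ℏ²k²/2m = n²π²ℏ²/(2mw²).
E_1 = 1² × π² / (2 × 1 × 1.86²) = 1.426.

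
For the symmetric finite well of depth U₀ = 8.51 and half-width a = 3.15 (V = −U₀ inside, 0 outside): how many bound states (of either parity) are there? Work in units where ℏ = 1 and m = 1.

Define the well-strength parameter z₀ = (a/ℏ)√(2mU₀) = 3.15 × √(2·1·8.51) = 13.00.
A new bound state (alternating even/odd) appears each time z₀ passes a multiple of π/2, so N = ⌊2z₀/π⌋ + 1 = ⌊8.273⌋ + 1 = 9.

N = 9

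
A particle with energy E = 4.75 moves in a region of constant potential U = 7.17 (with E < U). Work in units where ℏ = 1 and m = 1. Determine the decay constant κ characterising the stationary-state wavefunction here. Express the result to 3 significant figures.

Since E < U the TISE in this region is ψ'' = κ²ψ with κ = √(2m(U − E))/ℏ.
κ = √(2 × 1 × 2.42) = 2.200.

κ = 2.20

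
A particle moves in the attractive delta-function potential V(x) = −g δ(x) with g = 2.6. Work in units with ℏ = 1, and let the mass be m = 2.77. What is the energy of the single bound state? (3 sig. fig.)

E = -9.36

The bound state is ψ(x) = √κ e^{−κ|x|}. The derivative jump ψ'(0⁺) − ψ'(0⁻) = −(2mg/ℏ²)ψ(0) fixes κ = mg/ℏ² = 7.202.
Then E = −ℏ²κ²/(2m) = −mg²/(2ℏ²) = -9.363.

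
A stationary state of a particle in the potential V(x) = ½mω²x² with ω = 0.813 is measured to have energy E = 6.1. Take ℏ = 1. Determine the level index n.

n = 7

E_n = ℏω(n + ½) ⇒ n = E/(ℏω) − ½ = 6.1/0.813 − 0.5 = 7.003 → n = 7.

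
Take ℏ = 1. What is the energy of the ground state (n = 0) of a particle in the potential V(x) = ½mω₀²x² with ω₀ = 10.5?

E = 5.25

Using E_n = (n + ½)ℏω₀: E_0 = 0.5 × 10.5 = 5.250.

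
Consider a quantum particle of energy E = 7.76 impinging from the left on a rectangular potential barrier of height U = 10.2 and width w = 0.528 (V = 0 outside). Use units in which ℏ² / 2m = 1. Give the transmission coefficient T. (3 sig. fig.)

T = 0.462

E < U: inside the barrier ψ ∝ e^{±κx} with κ = √(2m(U − E))/ℏ = 1.562.
κw = 0.8248, sinh(κw) = 0.9215.
Matching ψ, ψ′ at both faces gives T = [1 + U² sinh²(κw) / (4E(U − E))]⁻¹ = 1/2.166 = 0.462.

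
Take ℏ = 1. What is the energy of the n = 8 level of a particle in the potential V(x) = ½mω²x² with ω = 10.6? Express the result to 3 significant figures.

The oscillator eigenvalues are E_n = ℏω(n + ½), so E_8 = 10.6 × 8.5 = 90.10.

E = 90.1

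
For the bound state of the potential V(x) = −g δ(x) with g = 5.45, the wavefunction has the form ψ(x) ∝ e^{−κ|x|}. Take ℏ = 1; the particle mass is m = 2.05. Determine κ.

κ = 11.2

Integrating the TISE across x = 0 gives the cusp condition ψ'(0⁺) − ψ'(0⁻) = −(2mg/ℏ²)ψ(0).
With ψ ∝ e^{−κ|x|} this yields −2κ = −2mg/ℏ², so κ = mg/ℏ² = 11.17.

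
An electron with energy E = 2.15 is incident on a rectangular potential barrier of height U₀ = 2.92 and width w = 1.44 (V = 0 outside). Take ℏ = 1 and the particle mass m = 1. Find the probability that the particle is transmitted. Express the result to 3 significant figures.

T = 0.0844

E < U₀: inside the barrier ψ ∝ e^{±κx} with κ = √(2m(U₀ − E))/ℏ = 1.241.
κw = 1.787, sinh(κw) = 2.902.
The exact tunnelling result is T⁻¹ = 1 + U₀² sinh²(κw) / [4E(U₀ − E)] = 11.84, so T = 0.0844.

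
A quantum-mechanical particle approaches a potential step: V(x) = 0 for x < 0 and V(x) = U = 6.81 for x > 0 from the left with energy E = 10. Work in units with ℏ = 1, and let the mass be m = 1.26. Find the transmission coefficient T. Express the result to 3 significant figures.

T = 0.923

On each side the TISE gives plane waves with k = √(2m(E − V))/ℏ: k₁ = √(2·1.26·10) = 5.020, k₂ = √(2·1.26·3.19) = 2.835.
Continuity of ψ and ψ′ at the step yields the reflection amplitude r = (k₁ − k₂)/(k₁ + k₂) = 0.2781; thus R = |r|² = 0.07735, T = 0.9227.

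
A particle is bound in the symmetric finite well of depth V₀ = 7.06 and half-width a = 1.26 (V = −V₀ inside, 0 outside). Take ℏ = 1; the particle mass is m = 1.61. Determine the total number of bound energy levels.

N = 4

The dimensionless depth is z₀ = a√(2mV₀)/ℏ = 1.26 × √(22.73) = 6.008.
The even/odd transcendental equations gain one root per π/2 in z₀, giving N = 1 + ⌊2z₀/π⌋ = 1 + ⌊3.825⌋ = 4.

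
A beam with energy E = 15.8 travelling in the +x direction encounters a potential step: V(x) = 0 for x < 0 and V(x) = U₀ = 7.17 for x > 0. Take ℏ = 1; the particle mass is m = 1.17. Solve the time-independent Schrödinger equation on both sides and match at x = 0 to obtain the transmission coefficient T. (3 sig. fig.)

T = 0.977

The wavenumbers are k₁ = √(2mE)/ℏ = 6.080 on the left and k₂ = √(2m(E − U₀))/ℏ = 4.494 on the right.
Matching ψ and ψ′ at x = 0 gives r = (k₁ − k₂)/(k₁ + k₂), so R = r² = 0.02251 and T = 1 − R = 0.9775.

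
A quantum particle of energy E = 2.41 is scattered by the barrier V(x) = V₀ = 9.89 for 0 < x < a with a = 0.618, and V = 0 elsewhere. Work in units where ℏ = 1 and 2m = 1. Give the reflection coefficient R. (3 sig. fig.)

R = 0.903

E < V₀: inside the barrier ψ ∝ e^{±κx} with κ = √(2m(V₀ − E))/ℏ = 2.735.
κa = 1.690, sinh(κa) = 2.618.
The exact tunnelling result is T⁻¹ = 1 + V₀² sinh²(κa) / [4E(V₀ − E)] = 10.30, so T = 0.0971.
R = 1 − T = 0.903.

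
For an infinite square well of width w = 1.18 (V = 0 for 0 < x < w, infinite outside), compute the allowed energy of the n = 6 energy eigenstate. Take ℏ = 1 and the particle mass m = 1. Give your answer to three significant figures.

The infinite-well eigenfunctions ψ_n = √(2/w) sin(nπx/w) vanish at both walls, giving E_n = n²π²ℏ²/(2mw²).
E_6 = 6² × π² / (2 × 1 × 1.18²) = 127.6.

E = 128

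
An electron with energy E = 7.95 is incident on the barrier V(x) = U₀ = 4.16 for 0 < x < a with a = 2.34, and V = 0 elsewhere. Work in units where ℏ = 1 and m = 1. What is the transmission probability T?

Above the barrier the interior wavenumber is k₂ = √(2m(E − U₀))/ℏ = 2.753, giving phase k₂a = 6.442.
Matching at both interfaces gives T⁻¹ = 1 + U₀² sin²(k₂a) / [4E(E − U₀)] = 1.004, hence T = 0.996.

T = 0.996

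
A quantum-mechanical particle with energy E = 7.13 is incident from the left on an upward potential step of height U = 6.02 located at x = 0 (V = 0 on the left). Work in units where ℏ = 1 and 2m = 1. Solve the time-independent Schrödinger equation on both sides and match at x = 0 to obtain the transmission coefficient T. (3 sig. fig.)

The wavenumbers are k₁ = √(2mE)/ℏ = 2.670 on the left and k₂ = √(2m(E − U))/ℏ = 1.054 on the right.
Continuity of ψ and ψ′ at the step yields the reflection amplitude r = (k₁ − k₂)/(k₁ + k₂) = 0.4341; thus R = |r|² = 0.1885, T = 0.8115.

T = 0.812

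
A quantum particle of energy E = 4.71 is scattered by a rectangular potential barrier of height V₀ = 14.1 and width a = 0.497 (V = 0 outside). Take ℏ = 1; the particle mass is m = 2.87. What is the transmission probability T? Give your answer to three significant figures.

T = 0.00241

E < V₀: inside the barrier ψ ∝ e^{±κx} with κ = √(2m(V₀ − E))/ℏ = 7.342.
κa = 3.649, sinh(κa) = 19.20.
Matching ψ, ψ′ at both faces gives T = [1 + V₀² sinh²(κa) / (4E(V₀ − E))]⁻¹ = 1/415.3 = 0.00241.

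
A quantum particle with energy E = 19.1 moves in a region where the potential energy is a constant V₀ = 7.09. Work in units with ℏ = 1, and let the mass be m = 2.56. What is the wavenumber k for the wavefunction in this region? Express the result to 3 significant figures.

With E > V₀ the solution is oscillatory, ψ ∝ e^{±ikx} with k = √(2m(E − V₀))/ℏ.
k = √(2 × 2.56 × 12.01) = 7.842.

k = 7.84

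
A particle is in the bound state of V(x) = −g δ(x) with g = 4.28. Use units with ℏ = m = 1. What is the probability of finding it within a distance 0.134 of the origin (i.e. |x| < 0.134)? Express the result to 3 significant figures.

The normalised bound state is ψ = √κ e^{−κ|x|} with κ = mg/ℏ² = 4.280.
P(|x| < d) = ∫_{−d}^{d} κ e^{−2κ|x|} dx = 1 − e^{−2κd} = 1 − e^{−1.147} = 0.6824.

P = 0.682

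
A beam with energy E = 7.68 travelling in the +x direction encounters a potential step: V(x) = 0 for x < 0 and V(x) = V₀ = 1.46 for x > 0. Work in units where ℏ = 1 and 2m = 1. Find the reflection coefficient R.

The wavenumbers are k₁ = √(2mE)/ℏ = 2.771 on the left and k₂ = √(2m(E − V₀))/ℏ = 2.494 on the right.
Continuity of ψ and ψ′ at the step yields the reflection amplitude r = (k₁ − k₂)/(k₁ + k₂) = 0.05266; thus R = |r|² = 0.002773, T = 0.9972.

R = 0.00277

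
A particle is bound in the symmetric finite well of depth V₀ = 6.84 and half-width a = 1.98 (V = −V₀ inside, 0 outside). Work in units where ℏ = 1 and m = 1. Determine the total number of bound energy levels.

Define the well-strength parameter z₀ = (a/ℏ)√(2mV₀) = 1.98 × √(2·1·6.84) = 7.323.
A new bound state (alternating even/odd) appears each time z₀ passes a multiple of π/2, so N = ⌊2z₀/π⌋ + 1 = ⌊4.662⌋ + 1 = 5.

N = 5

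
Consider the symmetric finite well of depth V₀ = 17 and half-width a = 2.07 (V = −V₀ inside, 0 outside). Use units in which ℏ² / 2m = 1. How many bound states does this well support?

N = 6

The dimensionless depth is z₀ = a√(2mV₀)/ℏ = 2.07 × √(17.00) = 8.535.
A new bound state (alternating even/odd) appears each time z₀ passes a multiple of π/2, so N = ⌊2z₀/π⌋ + 1 = ⌊5.433⌋ + 1 = 6.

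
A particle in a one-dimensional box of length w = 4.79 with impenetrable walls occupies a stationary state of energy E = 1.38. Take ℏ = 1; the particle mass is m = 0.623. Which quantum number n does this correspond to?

n = 2

From E_n = n²π²ℏ²/(2mw²) invert to n = √(2mw²E)/(πℏ).
n = (4.79/π) × √(2 × 0.623 × 1.38) = 1.999 → n = 2.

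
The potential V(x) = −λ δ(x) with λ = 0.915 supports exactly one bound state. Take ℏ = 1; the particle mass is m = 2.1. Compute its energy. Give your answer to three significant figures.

E = -0.879

For x ≠ 0 the bound state is ψ ∝ e^{−κ|x|}; integrating the TISE across the delta gives the cusp condition 2κ = 2mλ/ℏ², so κ = 1.922.
Then E = −ℏ²κ²/(2m) = −mλ²/(2ℏ²) = -0.8791.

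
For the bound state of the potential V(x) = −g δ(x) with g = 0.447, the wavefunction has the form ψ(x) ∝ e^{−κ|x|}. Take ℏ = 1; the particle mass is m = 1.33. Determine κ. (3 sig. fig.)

κ = 0.595

Integrating the TISE across x = 0 gives the cusp condition ψ'(0⁺) − ψ'(0⁻) = −(2mg/ℏ²)ψ(0).
With ψ ∝ e^{−κ|x|} this yields −2κ = −2mg/ℏ², so κ = mg/ℏ² = 0.5945.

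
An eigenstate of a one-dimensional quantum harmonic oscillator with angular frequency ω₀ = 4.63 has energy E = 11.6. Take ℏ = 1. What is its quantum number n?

Invert E_n = (n + ½)ℏω₀: n = E/ℏω₀ − ½ = 2.005, so n = 2.

n = 2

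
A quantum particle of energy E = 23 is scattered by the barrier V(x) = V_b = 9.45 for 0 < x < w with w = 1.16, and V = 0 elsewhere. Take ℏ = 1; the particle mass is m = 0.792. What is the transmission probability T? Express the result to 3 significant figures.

T = 0.957

E > V_b: inside the barrier k₂ = √(2m(E − V_b))/ℏ = 4.633, k₂w = 5.374.
Matching at both interfaces gives T⁻¹ = 1 + V_b² sin²(k₂w) / [4E(E − V_b)] = 1.045, hence T = 0.957.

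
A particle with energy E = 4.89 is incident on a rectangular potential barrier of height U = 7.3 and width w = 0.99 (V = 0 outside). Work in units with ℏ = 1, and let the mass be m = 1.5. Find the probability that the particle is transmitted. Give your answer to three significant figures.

T = 0.0171

E < U: inside the barrier ψ ∝ e^{±κx} with κ = √(2m(U − E))/ℏ = 2.689.
κw = 2.662, sinh(κw) = 7.127.
Matching ψ, ψ′ at both faces gives T = [1 + U² sinh²(κw) / (4E(U − E))]⁻¹ = 1/58.43 = 0.0171.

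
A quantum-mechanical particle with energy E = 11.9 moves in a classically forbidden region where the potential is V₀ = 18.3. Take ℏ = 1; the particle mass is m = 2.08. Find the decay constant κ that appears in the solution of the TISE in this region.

κ = 5.16

Since E < V₀ the TISE in this region is ψ'' = κ²ψ with κ = √(2m(V₀ − E))/ℏ.
κ = √(2 × 2.08 × 6.4) = 5.160.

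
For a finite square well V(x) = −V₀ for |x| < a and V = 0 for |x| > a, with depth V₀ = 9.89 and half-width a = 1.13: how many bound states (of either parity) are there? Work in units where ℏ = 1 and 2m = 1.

Define the well-strength parameter z₀ = (a/ℏ)√(2mV₀) = 1.13 × √(2·0.5·9.89) = 3.554.
A new bound state (alternating even/odd) appears each time z₀ passes a multiple of π/2, so N = ⌊2z₀/π⌋ + 1 = ⌊2.262⌋ + 1 = 3.

N = 3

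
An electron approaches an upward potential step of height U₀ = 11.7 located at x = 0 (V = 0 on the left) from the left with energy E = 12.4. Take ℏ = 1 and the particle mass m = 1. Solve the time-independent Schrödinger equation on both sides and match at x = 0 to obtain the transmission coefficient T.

On each side the TISE gives plane waves with k = √(2m(E − V))/ℏ: k₁ = √(2·1·12.4) = 4.980, k₂ = √(2·1·0.7) = 1.183.
Matching ψ and ψ′ at x = 0 gives r = (k₁ − k₂)/(k₁ + k₂), so R = r² = 0.3795 and T = 1 − R = 0.6205.

T = 0.620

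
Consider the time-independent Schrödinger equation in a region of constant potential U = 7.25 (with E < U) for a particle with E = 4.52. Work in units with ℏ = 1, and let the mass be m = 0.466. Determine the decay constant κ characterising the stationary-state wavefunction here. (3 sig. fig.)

Since E < U the TISE in this region is ψ'' = κ²ψ with κ = √(2m(U − E))/ℏ.
κ = √(2 × 0.466 × 2.73) = 1.595.

κ = 1.60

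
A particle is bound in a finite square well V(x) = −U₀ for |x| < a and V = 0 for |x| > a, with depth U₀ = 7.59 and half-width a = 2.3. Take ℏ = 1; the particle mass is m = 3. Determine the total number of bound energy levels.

N = 10

The dimensionless depth is z₀ = a√(2mU₀)/ℏ = 2.3 × √(45.54) = 15.52.
A new bound state (alternating even/odd) appears each time z₀ passes a multiple of π/2, so N = ⌊2z₀/π⌋ + 1 = ⌊9.881⌋ + 1 = 10.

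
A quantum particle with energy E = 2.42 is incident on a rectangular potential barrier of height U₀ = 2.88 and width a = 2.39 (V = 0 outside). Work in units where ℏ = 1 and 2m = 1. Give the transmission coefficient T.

T = 0.0833

E < U₀: inside the barrier ψ ∝ e^{±κx} with κ = √(2m(U₀ − E))/ℏ = 0.6782.
κa = 1.621, sinh(κa) = 2.430.
The exact tunnelling result is T⁻¹ = 1 + U₀² sinh²(κa) / [4E(U₀ − E)] = 12.00, so T = 0.0833.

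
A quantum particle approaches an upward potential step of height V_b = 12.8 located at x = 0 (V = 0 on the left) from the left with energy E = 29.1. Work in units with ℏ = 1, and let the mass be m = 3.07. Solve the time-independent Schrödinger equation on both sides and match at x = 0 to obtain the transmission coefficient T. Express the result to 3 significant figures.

The wavenumbers are k₁ = √(2mE)/ℏ = 13.37 on the left and k₂ = √(2m(E − V_b))/ℏ = 10.00 on the right.
Matching ψ and ψ′ at x = 0 gives r = (k₁ − k₂)/(k₁ + k₂), so R = r² = 0.02070 and T = 1 − R = 0.9793.

T = 0.979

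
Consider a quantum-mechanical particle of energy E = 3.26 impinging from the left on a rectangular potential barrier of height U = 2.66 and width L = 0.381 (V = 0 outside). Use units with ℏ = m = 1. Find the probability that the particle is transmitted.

Above the barrier the interior wavenumber is k₂ = √(2m(E − U))/ℏ = 1.095, giving phase k₂L = 0.4174.
T = [1 + U² sin²(k₂L) / (4E(E − U))]⁻¹ = 1/1.149 = 0.871.

T = 0.871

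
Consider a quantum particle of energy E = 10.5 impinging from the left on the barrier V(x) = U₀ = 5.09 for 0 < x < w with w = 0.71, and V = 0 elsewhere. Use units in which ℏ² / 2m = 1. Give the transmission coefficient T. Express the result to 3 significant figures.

E > U₀: inside the barrier k₂ = √(2m(E − U₀))/ℏ = 2.326, k₂w = 1.651.
Matching at both interfaces gives T⁻¹ = 1 + U₀² sin²(k₂w) / [4E(E − U₀)] = 1.113, hence T = 0.898.

T = 0.898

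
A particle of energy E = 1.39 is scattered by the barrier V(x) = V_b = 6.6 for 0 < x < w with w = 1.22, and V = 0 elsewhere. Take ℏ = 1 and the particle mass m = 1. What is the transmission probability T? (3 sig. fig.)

T = 0.00101

Since E < V_b the interior solution is evanescent with decay constant κ = √(2m(V_b − E))/ℏ = 3.228.
κw = 3.938, sinh(κw) = 25.65.
Matching ψ, ψ′ at both faces gives T = [1 + V_b² sinh²(κw) / (4E(V_b − E))]⁻¹ = 1/990.5 = 0.00101.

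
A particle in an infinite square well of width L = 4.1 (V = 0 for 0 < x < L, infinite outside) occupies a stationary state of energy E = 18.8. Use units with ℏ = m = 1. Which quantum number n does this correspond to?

n = 8

For an infinite well E_n = n²π²ℏ²/(2mL²), so n = (L/πℏ)√(2mE).
n = (4.1/π) × √(2 × 1 × 18.8) = 8.003 → n = 8.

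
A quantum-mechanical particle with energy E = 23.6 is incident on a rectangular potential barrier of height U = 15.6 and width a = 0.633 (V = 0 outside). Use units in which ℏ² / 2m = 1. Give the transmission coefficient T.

E > U: inside the barrier k₂ = √(2m(E − U))/ℏ = 2.828, k₂a = 1.790.
T = [1 + U² sin²(k₂a) / (4E(E − U))]⁻¹ = 1/1.307 = 0.765.

T = 0.765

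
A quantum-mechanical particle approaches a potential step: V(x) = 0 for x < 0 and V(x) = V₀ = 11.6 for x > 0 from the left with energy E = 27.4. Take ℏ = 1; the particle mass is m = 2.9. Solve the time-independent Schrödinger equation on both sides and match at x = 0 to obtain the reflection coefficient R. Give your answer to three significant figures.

On each side the TISE gives plane waves with k = √(2m(E − V))/ℏ: k₁ = √(2·2.9·27.4) = 12.61, k₂ = √(2·2.9·15.8) = 9.573.
Continuity of ψ and ψ′ at the step yields the reflection amplitude r = (k₁ − k₂)/(k₁ + k₂) = 0.1368; thus R = |r|² = 0.01871, T = 0.9813.

R = 0.0187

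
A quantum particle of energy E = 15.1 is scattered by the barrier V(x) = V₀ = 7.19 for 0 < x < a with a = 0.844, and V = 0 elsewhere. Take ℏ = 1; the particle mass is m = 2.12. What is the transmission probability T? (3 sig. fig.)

T = 0.905

Above the barrier the interior wavenumber is k₂ = √(2m(E − V₀))/ℏ = 5.791, giving phase k₂a = 4.888.
T = [1 + V₀² sin²(k₂a) / (4E(E − V₀))]⁻¹ = 1/1.105 = 0.905.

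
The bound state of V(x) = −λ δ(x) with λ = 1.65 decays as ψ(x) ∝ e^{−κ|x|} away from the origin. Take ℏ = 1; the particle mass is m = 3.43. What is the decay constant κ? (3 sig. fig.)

κ = 5.66

Integrate −(ℏ²/2m)ψ'' − λδ(x)ψ = Eψ from −ε to +ε: the ψ'' term gives ψ'(0⁺) − ψ'(0⁻) and the δ term gives −(2mλ/ℏ²)ψ(0).
With ψ ∝ e^{−κ|x|} this yields −2κ = −2mλ/ℏ², so κ = mλ/ℏ² = 5.660.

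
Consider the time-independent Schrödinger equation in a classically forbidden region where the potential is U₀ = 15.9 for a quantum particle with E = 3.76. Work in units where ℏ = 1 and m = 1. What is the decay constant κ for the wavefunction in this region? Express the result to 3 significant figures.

Since E < U₀ the TISE in this region is ψ'' = κ²ψ with κ = √(2m(U₀ − E))/ℏ.
κ = √(2 × 1 × 12.14) = 4.927.

κ = 4.93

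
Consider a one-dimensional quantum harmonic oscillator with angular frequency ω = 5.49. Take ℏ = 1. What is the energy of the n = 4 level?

The oscillator eigenvalues are E_n = ℏω(n + ½), so E_4 = 5.49 × 4.5 = 24.71.

E = 24.7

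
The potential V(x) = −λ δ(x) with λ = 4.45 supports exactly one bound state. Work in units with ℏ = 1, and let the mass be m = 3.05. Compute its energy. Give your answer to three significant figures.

E = -30.2

For x ≠ 0 the bound state is ψ ∝ e^{−κ|x|}; integrating the TISE across the delta gives the cusp condition 2κ = 2mλ/ℏ², so κ = 13.57.
Then E = −ℏ²κ²/(2m) = −mλ²/(2ℏ²) = -30.20.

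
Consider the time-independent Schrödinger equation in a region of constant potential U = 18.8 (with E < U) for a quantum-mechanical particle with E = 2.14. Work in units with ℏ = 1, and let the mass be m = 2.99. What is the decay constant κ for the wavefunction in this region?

Since E < U the TISE in this region is ψ'' = κ²ψ with κ = √(2m(U − E))/ℏ.
κ = √(2 × 2.99 × 16.66) = 9.981.

κ = 9.98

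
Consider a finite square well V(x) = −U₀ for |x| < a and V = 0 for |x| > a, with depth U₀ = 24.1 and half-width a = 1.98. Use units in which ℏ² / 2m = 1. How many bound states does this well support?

N = 7

The dimensionless depth is z₀ = a√(2mU₀)/ℏ = 1.98 × √(24.10) = 9.720.
The even/odd transcendental equations gain one root per π/2 in z₀, giving N = 1 + ⌊2z₀/π⌋ = 1 + ⌊6.188⌋ = 7.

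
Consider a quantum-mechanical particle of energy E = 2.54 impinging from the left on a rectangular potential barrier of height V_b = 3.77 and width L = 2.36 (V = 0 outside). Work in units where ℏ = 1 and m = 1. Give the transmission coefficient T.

T = 0.00214

Since E < V_b the interior solution is evanescent with decay constant κ = √(2m(V_b − E))/ℏ = 1.568.
κL = 3.702, sinh(κL) = 20.24.
The exact tunnelling result is T⁻¹ = 1 + V_b² sinh²(κL) / [4E(V_b − E)] = 467.0, so T = 0.00214.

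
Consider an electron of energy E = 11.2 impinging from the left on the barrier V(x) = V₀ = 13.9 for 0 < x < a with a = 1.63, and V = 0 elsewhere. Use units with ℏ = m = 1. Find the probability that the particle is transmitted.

T = 0.00128

Since E < V₀ the interior solution is evanescent with decay constant κ = √(2m(V₀ − E))/ℏ = 2.324.
κa = 3.788, sinh(κa) = 22.07.
Matching ψ, ψ′ at both faces gives T = [1 + V₀² sinh²(κa) / (4E(V₀ − E))]⁻¹ = 1/778.9 = 0.00128.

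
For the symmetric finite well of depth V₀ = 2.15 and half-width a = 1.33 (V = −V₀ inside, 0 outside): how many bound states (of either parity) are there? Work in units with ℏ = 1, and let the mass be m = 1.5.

The dimensionless depth is z₀ = a√(2mV₀)/ℏ = 1.33 × √(6.450) = 3.378.
A new bound state (alternating even/odd) appears each time z₀ passes a multiple of π/2, so N = ⌊2z₀/π⌋ + 1 = ⌊2.150⌋ + 1 = 3.

N = 3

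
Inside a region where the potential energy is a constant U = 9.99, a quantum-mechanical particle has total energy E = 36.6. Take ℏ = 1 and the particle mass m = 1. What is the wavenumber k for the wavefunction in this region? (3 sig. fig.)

k = 7.30

With E > U the solution is oscillatory, ψ ∝ e^{±ikx} with k = √(2m(E − U))/ℏ.
k = √(2 × 1 × 26.61) = 7.295.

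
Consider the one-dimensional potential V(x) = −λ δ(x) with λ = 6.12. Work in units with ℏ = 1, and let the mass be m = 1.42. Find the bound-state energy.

E = -26.6

The bound state is ψ(x) = √κ e^{−κ|x|}. The derivative jump ψ'(0⁺) − ψ'(0⁻) = −(2mλ/ℏ²)ψ(0) fixes κ = mλ/ℏ² = 8.690.
Then E = −ℏ²κ²/(2m) = −mλ²/(2ℏ²) = -26.59.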